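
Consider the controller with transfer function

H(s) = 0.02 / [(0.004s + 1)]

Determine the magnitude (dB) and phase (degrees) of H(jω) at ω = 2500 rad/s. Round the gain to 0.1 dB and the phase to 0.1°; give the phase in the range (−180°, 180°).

At ω = 2500 rad/s:
pole (1 + j2500·0.004) = 1 + j10 → |·| ≈ 10.05, ∠ ≈ 84.29°
|H| = 0.02 · 1 / (10.05) ≈ 0.00199
Gain = 20 log₁₀(0.00199) ≈ -54.02 dB
∠H = (0°) − (84.29°) = -84.29°

-54.0 dB, -84.3°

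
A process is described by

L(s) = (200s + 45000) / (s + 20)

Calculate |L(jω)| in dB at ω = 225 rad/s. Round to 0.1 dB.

49.0 dB

Substitute s = j225:
Numerator: 200(j225) + 45000 = 45000 + j45000
Denominator: (j225) + 20 = 20 + j225
|N| = √(45000² + 45000²) ≈ 63640, ∠N ≈ 45.00°
|D| = √(20² + 225²) ≈ 225.89, ∠D ≈ 84.92°
|L| = 63640 / 225.89 ≈ 281.73
Gain = 20 log₁₀(281.73) ≈ 49.00 dB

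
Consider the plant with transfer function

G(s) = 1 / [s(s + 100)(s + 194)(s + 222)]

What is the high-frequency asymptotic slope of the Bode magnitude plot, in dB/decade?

Each pole contributes −20 dB/decade at high frequency; each zero contributes +20 dB/decade.
Net: 0 zero(s) − 4 pole(s) → -80 dB/decade.

-80 dB/decade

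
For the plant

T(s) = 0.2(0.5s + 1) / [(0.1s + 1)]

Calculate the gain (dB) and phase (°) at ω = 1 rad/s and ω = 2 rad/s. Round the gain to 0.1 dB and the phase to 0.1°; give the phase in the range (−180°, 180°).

At ω = 1 rad/s:
zero (1 + j1·0.5) = 1 + j0.5 → |·| ≈ 1.118, ∠ ≈ 26.57°
pole (1 + j1·0.1) = 1 + j0.1 → |·| ≈ 1.005, ∠ ≈ 5.71°
|T| = 0.2 · 1.118 / (1.005) ≈ 0.22249
Gain = 20 log₁₀(0.22249) ≈ -13.05 dB
∠T = (26.57°) − (5.71°) = 20.86°

At ω = 2 rad/s:
zero (1 + j2·0.5) = 1 + j1 → |·| ≈ 1.4142, ∠ ≈ 45.00°
pole (1 + j2·0.1) = 1 + j0.2 → |·| ≈ 1.0198, ∠ ≈ 11.31°
|T| = 0.2 · 1.4142 / (1.0198) ≈ 0.27735
Gain = 20 log₁₀(0.27735) ≈ -11.14 dB
∠T = (45.00°) − (11.31°) = 33.69°

ω = 1: -13.1 dB, 20.9°; ω = 2: -11.1 dB, 33.7°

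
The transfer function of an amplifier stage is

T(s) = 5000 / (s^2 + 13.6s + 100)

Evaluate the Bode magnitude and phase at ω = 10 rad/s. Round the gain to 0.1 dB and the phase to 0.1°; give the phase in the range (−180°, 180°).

At s = jω = j10:
quadratic: (j10)² + 13.6·j10 + 100 = 0 + j136 → |·| ≈ 136, ∠ ≈ 90.00°
|T| = 5000 / 136 ≈ 36.765
Gain = 20 log₁₀(36.765) ≈ 31.31 dB
∠T = 0.00° − 90.00° = -90.00°

31.3 dB, -90.0°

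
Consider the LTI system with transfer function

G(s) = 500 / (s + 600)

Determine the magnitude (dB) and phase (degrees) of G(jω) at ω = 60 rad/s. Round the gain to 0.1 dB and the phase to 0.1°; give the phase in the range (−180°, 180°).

At s = jω = j60:
pole (s+600): 600 + j60 → |·| = √(600²+60²) = √363600 ≈ 602.99, ∠ = arctan(60/600) ≈ 5.71°
|G| = 500 / 602.99 ≈ 0.8292
Gain = 20 log₁₀(0.8292) ≈ -1.63 dB
∠G = 0.00° − 5.71° = -5.71°

-1.6 dB, -5.7°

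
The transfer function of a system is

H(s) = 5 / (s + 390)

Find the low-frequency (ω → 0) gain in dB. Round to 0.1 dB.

H(0) = 5 / (390) ≈ 0.012821
20 log₁₀(0.012821) ≈ -37.84 dB

-37.8 dB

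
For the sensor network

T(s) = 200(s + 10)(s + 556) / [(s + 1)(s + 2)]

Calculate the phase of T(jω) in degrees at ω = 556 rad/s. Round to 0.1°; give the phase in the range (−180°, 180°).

-45.7°

At s = jω = j556:
zero (s+10): 10 + j556 → |·| = √(10²+556²) = √309236 ≈ 556.09, ∠ = arctan(556/10) ≈ 88.97°
zero (s+556): 556 + j556 → |·| = √(556²+556²) = √618272 ≈ 786.3, ∠ = arctan(556/556) ≈ 45.00°
pole (s+1): 1 + j556 → |·| = √(1²+556²) = √309137 ≈ 556, ∠ = arctan(556/1) ≈ 89.90°
pole (s+2): 2 + j556 → |·| = √(2²+556²) = √309140 ≈ 556, ∠ = arctan(556/2) ≈ 89.79°
∠T = 133.97° − 179.69° = -45.72°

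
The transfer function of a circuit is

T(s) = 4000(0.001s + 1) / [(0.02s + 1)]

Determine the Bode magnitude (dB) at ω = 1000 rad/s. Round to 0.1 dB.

At ω = 1000 rad/s:
zero (1 + j1000·0.001) = 1 + j1 → |·| ≈ 1.4142, ∠ ≈ 45.00°
pole (1 + j1000·0.02) = 1 + j20 → |·| ≈ 20.025, ∠ ≈ 87.14°
|T| = 4000 · 1.4142 / (20.025) ≈ 282.49
Gain = 20 log₁₀(282.49) ≈ 49.02 dB

49.0 dB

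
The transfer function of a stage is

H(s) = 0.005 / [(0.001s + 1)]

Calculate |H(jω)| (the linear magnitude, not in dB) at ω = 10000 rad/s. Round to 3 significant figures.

At ω = 10000 rad/s:
pole (1 + j10000·0.001) = 1 + j10 → |·| ≈ 10.05, ∠ ≈ 84.29°
|H| = 0.005 · 1 / (10.05) ≈ 0.00049751

0.000498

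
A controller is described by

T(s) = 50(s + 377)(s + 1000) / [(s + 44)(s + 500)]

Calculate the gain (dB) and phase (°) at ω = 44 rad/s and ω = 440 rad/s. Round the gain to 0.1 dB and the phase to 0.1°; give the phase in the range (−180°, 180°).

At s = jω = j44:
zero (s+377): 377 + j44 → |·| = √(377²+44²) = √144065 ≈ 379.56, ∠ = arctan(44/377) ≈ 6.66°
zero (s+1000): 1000 + j44 → |·| = √(1000²+44²) = √1001936 ≈ 1001, ∠ = arctan(44/1000) ≈ 2.52°
pole (s+44): 44 + j44 → |·| = √(44²+44²) = √3872 ≈ 62.225, ∠ = arctan(44/44) ≈ 45.00°
pole (s+500): 500 + j44 → |·| = √(500²+44²) = √251936 ≈ 501.93, ∠ = arctan(44/500) ≈ 5.03°
|T| = 50 · 3.7994e+05 / 31233 ≈ 608.23
Gain = 20 log₁₀(608.23) ≈ 55.68 dB
∠T = 9.18° − 50.03° = -40.85°

At s = jω = j440:
zero (s+377): 377 + j440 → |·| = √(377²+440²) = √335729 ≈ 579.42, ∠ = arctan(440/377) ≈ 49.41°
zero (s+1000): 1000 + j440 → |·| = √(1000²+440²) = √1193600 ≈ 1092.5, ∠ = arctan(440/1000) ≈ 23.75°
pole (s+44): 44 + j440 → |·| = √(44²+440²) = √195536 ≈ 442.19, ∠ = arctan(440/44) ≈ 84.29°
pole (s+500): 500 + j440 → |·| = √(500²+440²) = √443600 ≈ 666.03, ∠ = arctan(440/500) ≈ 41.35°
|T| = 50 · 6.3302e+05 / 2.9451e+05 ≈ 107.47
Gain = 20 log₁₀(107.47) ≈ 40.63 dB
∠T = 73.16° − 125.64° = -52.48°

ω = 44: 55.7 dB, -40.9°; ω = 440: 40.6 dB, -52.5°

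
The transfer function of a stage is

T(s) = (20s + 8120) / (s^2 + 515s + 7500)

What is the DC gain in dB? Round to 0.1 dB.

0.7 dB

T(0) = 8120 / 7500 ≈ 1.0827
20 log₁₀(1.0827) ≈ 0.69 dB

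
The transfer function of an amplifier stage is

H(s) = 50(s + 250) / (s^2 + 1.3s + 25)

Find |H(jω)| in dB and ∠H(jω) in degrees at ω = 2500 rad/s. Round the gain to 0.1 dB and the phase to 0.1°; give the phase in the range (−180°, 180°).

-33.9 dB, -95.7°

At s = jω = j2500:
zero (s+250): 250 + j2500 → |·| = √(250²+2500²) = √6312500 ≈ 2512.5, ∠ = arctan(2500/250) ≈ 84.29°
quadratic: (j2500)² + 1.3·j2500 + 25 = -6249975 + j3250 → |·| ≈ 6.25e+06, ∠ ≈ 179.97°
|H| = 50 · 2512.5 / 6.25e+06 ≈ 0.0201
Gain = 20 log₁₀(0.0201) ≈ -33.94 dB
∠H = 84.29° − 179.97° = -95.68°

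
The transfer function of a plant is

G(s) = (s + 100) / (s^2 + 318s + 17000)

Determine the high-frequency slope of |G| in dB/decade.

-20 dB/decade

Each pole contributes −20 dB/decade at high frequency; each zero contributes +20 dB/decade.
Net: 1 zero(s) − 2 pole(s) → -20 dB/decade.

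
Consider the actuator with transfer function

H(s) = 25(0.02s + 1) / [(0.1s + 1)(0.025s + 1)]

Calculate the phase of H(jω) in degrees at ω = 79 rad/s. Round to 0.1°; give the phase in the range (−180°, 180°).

-88.3°

At ω = 79 rad/s:
zero (1 + j79·0.02) = 1 + j1.58 → |·| ≈ 1.8699, ∠ ≈ 57.67°
pole (1 + j79·0.1) = 1 + j7.9 → |·| ≈ 7.963, ∠ ≈ 82.79°
pole (1 + j79·0.025) = 1 + j1.975 → |·| ≈ 2.2137, ∠ ≈ 63.15°
∠H = (57.67°) − (82.79° + 63.15°) = -88.27°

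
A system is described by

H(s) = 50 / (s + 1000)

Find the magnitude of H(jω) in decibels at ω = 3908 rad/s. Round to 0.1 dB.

At s = jω = j3908:
pole (s+1000): 1000 + j3908 → |·| = √(1000²+3908²) = √16272464 ≈ 4033.9, ∠ = arctan(3908/1000) ≈ 75.65°
|H| = 50 / 4033.9 ≈ 0.012395
Gain = 20 log₁₀(0.012395) ≈ -38.14 dB

-38.1 dB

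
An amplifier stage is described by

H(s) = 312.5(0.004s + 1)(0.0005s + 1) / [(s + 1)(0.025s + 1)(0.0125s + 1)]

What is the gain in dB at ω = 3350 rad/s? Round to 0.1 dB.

At ω = 3350 rad/s:
zero (1 + j3350·0.004) = 1 + j13.4 → |·| ≈ 13.437, ∠ ≈ 85.73°
zero (1 + j3350·0.0005) = 1 + j1.675 → |·| ≈ 1.9508, ∠ ≈ 59.16°
pole (1 + j3350·1) = 1 + j3350 → |·| ≈ 3350, ∠ ≈ 89.98°
pole (1 + j3350·0.025) = 1 + j83.75 → |·| ≈ 83.756, ∠ ≈ 89.32°
pole (1 + j3350·0.0125) = 1 + j41.875 → |·| ≈ 41.887, ∠ ≈ 88.63°
|H| = 312.5 · 13.437 · 1.9508 / (3350 · 83.756 · 41.887) ≈ 0.00069699
Gain = 20 log₁₀(0.00069699) ≈ -63.14 dB

-63.1 dB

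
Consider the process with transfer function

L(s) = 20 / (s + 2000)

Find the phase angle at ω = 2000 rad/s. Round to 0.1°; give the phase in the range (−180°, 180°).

-45.0°

At s = jω = j2000:
pole (s+2000): 2000 + j2000 → |·| = √(2000²+2000²) = √8000000 ≈ 2828.4, ∠ = arctan(2000/2000) ≈ 45.00°
∠L = 0.00° − 45.00° = -45.00°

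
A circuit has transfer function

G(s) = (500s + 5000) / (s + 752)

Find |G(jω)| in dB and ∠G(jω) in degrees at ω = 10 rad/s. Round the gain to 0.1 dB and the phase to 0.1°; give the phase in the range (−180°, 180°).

Substitute s = j10:
Numerator: 500(j10) + 5000 = 5000 + j5000
Denominator: (j10) + 752 = 752 + j10
|N| = √(5000² + 5000²) ≈ 7071.1, ∠N ≈ 45.00°
|D| = √(752² + 10²) ≈ 752.07, ∠D ≈ 0.76°
|G| = 7071.1 / 752.07 ≈ 9.4022
Gain = 20 log₁₀(9.4022) ≈ 19.46 dB
∠G = 45.00° − 0.76° = 44.24°

19.5 dB, 44.2°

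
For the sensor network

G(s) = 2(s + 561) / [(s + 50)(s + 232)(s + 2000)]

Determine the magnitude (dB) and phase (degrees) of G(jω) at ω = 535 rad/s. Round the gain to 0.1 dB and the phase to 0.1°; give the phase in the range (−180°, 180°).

-112.4 dB, -122.6°

At s = jω = j535:
zero (s+561): 561 + j535 → |·| = √(561²+535²) = √600946 ≈ 775.21, ∠ = arctan(535/561) ≈ 43.64°
pole (s+50): 50 + j535 → |·| = √(50²+535²) = √288725 ≈ 537.33, ∠ = arctan(535/50) ≈ 84.66°
pole (s+232): 232 + j535 → |·| = √(232²+535²) = √340049 ≈ 583.14, ∠ = arctan(535/232) ≈ 66.56°
pole (s+2000): 2000 + j535 → |·| = √(2000²+535²) = √4286225 ≈ 2070.3, ∠ = arctan(535/2000) ≈ 14.98°
|G| = 2 · 775.21 / 6.487e+08 ≈ 2.39e-06
Gain = 20 log₁₀(2.39e-06) ≈ -112.43 dB
∠G = 43.64° − 166.20° = -122.56°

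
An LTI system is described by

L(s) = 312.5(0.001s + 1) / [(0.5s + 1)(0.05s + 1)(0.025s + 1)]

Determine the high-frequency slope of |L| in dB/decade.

-40 dB/decade

Each pole contributes −20 dB/decade at high frequency; each zero contributes +20 dB/decade.
Net: 1 zero(s) − 3 pole(s) → -40 dB/decade.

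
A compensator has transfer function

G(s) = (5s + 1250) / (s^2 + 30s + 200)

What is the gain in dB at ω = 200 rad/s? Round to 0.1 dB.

-28.0 dB

Substitute s = j200:
Numerator: 5(j200) + 1250 = 1250 + j1000
Denominator: (j200)^2 + 30(j200) + 200 = -39800 + j6000
|N| = √(1250² + 1000²) ≈ 1600.8, ∠N ≈ 38.66°
|D| = √(39800² + 6000²) ≈ 40250, ∠D ≈ 171.43°
|G| = 1600.8 / 40250 ≈ 0.039771
Gain = 20 log₁₀(0.039771) ≈ -28.01 dB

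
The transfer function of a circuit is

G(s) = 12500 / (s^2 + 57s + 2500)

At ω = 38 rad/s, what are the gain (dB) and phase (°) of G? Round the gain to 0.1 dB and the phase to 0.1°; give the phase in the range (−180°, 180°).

At s = jω = j38:
quadratic: (j38)² + 57·j38 + 2500 = 1056 + j2166 → |·| ≈ 2409.7, ∠ ≈ 64.01°
|G| = 12500 / 2409.7 ≈ 5.1874
Gain = 20 log₁₀(5.1874) ≈ 14.30 dB
∠G = 0.00° − 64.01° = -64.01°

14.3 dB, -64.0°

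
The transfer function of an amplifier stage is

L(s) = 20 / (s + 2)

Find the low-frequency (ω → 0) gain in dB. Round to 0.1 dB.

20.0 dB

L(0) = 20 / (2) = 10
20 log₁₀(10) ≈ 20.00 dB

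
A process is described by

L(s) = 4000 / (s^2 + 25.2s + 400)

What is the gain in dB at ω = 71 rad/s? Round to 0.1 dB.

-1.9 dB

At s = jω = j71:
quadratic: (j71)² + 25.2·j71 + 400 = -4641 + j1789.2 → |·| ≈ 4973.9, ∠ ≈ 158.92°
|L| = 4000 / 4973.9 ≈ 0.8042
Gain = 20 log₁₀(0.8042) ≈ -1.89 dB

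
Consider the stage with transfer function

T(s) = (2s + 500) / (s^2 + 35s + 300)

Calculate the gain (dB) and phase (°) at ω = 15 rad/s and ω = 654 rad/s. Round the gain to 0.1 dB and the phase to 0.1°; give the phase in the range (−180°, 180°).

Substitute s = j15:
Numerator: 2(j15) + 500 = 500 + j30
Denominator: (j15)^2 + 35(j15) + 300 = 75 + j525
|N| = √(500² + 30²) ≈ 500.9, ∠N ≈ 3.43°
|D| = √(75² + 525²) ≈ 530.33, ∠D ≈ 81.87°
|T| = 500.9 / 530.33 ≈ 0.94451
Gain = 20 log₁₀(0.94451) ≈ -0.50 dB
∠T = 3.43° − 81.87° = -78.44°

Substitute s = j654:
Numerator: 2(j654) + 500 = 500 + j1308
Denominator: (j654)^2 + 35(j654) + 300 = -427416 + j22890
|N| = √(500² + 1308²) ≈ 1400.3, ∠N ≈ 69.08°
|D| = √(427416² + 22890²) ≈ 4.2803e+05, ∠D ≈ 176.93°
|T| = 1400.3 / 4.2803e+05 ≈ 0.0032715
Gain = 20 log₁₀(0.0032715) ≈ -49.71 dB
∠T = 69.08° − 176.93° = -107.85°

ω = 15: -0.5 dB, -78.4°; ω = 654: -49.7 dB, -107.9°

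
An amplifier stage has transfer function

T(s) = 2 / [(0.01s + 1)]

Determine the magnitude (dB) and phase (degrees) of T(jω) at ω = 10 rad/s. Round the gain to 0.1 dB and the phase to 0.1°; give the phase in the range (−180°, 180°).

6.0 dB, -5.7°

At ω = 10 rad/s:
pole (1 + j10·0.01) = 1 + j0.1 → |·| ≈ 1.005, ∠ ≈ 5.71°
|T| = 2 · 1 / (1.005) ≈ 1.99
Gain = 20 log₁₀(1.99) ≈ 5.98 dB
∠T = (0°) − (5.71°) = -5.71°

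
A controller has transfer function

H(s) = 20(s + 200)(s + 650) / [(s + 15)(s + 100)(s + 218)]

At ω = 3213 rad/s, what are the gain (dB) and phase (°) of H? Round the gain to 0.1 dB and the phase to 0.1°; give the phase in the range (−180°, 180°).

At s = jω = j3213:
zero (s+200): 200 + j3213 → |·| = √(200²+3213²) = √10363369 ≈ 3219.2, ∠ = arctan(3213/200) ≈ 86.44°
zero (s+650): 650 + j3213 → |·| = √(650²+3213²) = √10745869 ≈ 3278.1, ∠ = arctan(3213/650) ≈ 78.56°
pole (s+15): 15 + j3213 → |·| = √(15²+3213²) = √10323594 ≈ 3213, ∠ = arctan(3213/15) ≈ 89.73°
pole (s+100): 100 + j3213 → |·| = √(100²+3213²) = √10333369 ≈ 3214.6, ∠ = arctan(3213/100) ≈ 88.22°
pole (s+218): 218 + j3213 → |·| = √(218²+3213²) = √10370893 ≈ 3220.4, ∠ = arctan(3213/218) ≈ 86.12°
|H| = 20 · 1.0553e+07 / 3.3262e+10 ≈ 0.0063454
Gain = 20 log₁₀(0.0063454) ≈ -43.95 dB
∠H = 165.00° − 264.07° = -99.07°

-44.0 dB, -99.1°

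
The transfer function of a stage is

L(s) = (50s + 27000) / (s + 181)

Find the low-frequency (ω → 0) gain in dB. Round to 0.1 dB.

L(0) = 27000 / 181 ≈ 149.17
20 log₁₀(149.17) ≈ 43.47 dB

43.5 dB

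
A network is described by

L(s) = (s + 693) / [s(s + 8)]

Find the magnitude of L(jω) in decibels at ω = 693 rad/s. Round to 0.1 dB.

At s = jω = j693:
zero (s+693): 693 + j693 → |·| = √(693²+693²) = √960498 ≈ 980.05, ∠ = arctan(693/693) ≈ 45.00°
pole (s+8): 8 + j693 → |·| = √(8²+693²) = √480313 ≈ 693.05, ∠ = arctan(693/8) ≈ 89.34°
pole at origin: |s| = 693, ∠ = 90.00° (in denominator)
|L| = 1 · 980.05 / 4.8028e+05 ≈ 0.0020406
Gain = 20 log₁₀(0.0020406) ≈ -53.80 dB

-53.8 dB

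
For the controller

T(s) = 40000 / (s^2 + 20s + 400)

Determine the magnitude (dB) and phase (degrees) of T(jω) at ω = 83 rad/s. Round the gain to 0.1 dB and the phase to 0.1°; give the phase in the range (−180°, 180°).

15.5 dB, -165.7°

At s = jω = j83:
quadratic: (j83)² + 20·j83 + 400 = -6489 + j1660 → |·| ≈ 6698, ∠ ≈ 165.65°
|T| = 40000 / 6698 ≈ 5.9719
Gain = 20 log₁₀(5.9719) ≈ 15.52 dB
∠T = 0.00° − 165.65° = -165.65°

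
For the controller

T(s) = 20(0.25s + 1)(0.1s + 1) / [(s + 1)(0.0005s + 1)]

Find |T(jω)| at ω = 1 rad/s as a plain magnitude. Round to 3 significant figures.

At ω = 1 rad/s:
zero (1 + j1·0.25) = 1 + j0.25 → |·| ≈ 1.0308, ∠ ≈ 14.04°
zero (1 + j1·0.1) = 1 + j0.1 → |·| ≈ 1.005, ∠ ≈ 5.71°
pole (1 + j1·1) = 1 + j1 → |·| ≈ 1.4142, ∠ ≈ 45.00°
pole (1 + j1·0.0005) = 1 + j0.0005 → |·| ≈ 1, ∠ ≈ 0.03°
|T| = 20 · 1.0308 · 1.005 / (1.4142 · 1) ≈ 14.651

14.7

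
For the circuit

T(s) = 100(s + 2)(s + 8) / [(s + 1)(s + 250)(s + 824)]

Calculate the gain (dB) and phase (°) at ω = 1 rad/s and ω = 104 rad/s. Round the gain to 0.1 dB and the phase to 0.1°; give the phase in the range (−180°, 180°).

ω = 1: -44.2 dB, -11.6°; ω = 104: -26.7 dB, 55.3°

At s = jω = j1:
zero (s+2): 2 + j1 → |·| = √(2²+1²) = √5 ≈ 2.2361, ∠ = arctan(1/2) ≈ 26.57°
zero (s+8): 8 + j1 → |·| = √(8²+1²) = √65 ≈ 8.0623, ∠ = arctan(1/8) ≈ 7.13°
pole (s+1): 1 + j1 → |·| = √(1²+1²) = √2 ≈ 1.4142, ∠ = arctan(1/1) ≈ 45.00°
pole (s+250): 250 + j1 → |·| = √(250²+1²) = √62501 ≈ 250, ∠ = arctan(1/250) ≈ 0.23°
pole (s+824): 824 + j1 → |·| = √(824²+1²) = √678977 ≈ 824, ∠ = arctan(1/824) ≈ 0.07°
|T| = 100 · 18.028 / 2.9133e+05 ≈ 0.0061882
Gain = 20 log₁₀(0.0061882) ≈ -44.17 dB
∠T = 33.70° − 45.30° = -11.60°

At s = jω = j104:
zero (s+2): 2 + j104 → |·| = √(2²+104²) = √10820 ≈ 104.02, ∠ = arctan(104/2) ≈ 88.90°
zero (s+8): 8 + j104 → |·| = √(8²+104²) = √10880 ≈ 104.31, ∠ = arctan(104/8) ≈ 85.60°
pole (s+1): 1 + j104 → |·| = √(1²+104²) = √10817 ≈ 104, ∠ = arctan(104/1) ≈ 89.45°
pole (s+250): 250 + j104 → |·| = √(250²+104²) = √73316 ≈ 270.77, ∠ = arctan(104/250) ≈ 22.59°
pole (s+824): 824 + j104 → |·| = √(824²+104²) = √689792 ≈ 830.54, ∠ = arctan(104/824) ≈ 7.19°
|T| = 100 · 10850 / 2.3388e+07 ≈ 0.046391
Gain = 20 log₁₀(0.046391) ≈ -26.67 dB
∠T = 174.50° − 119.23° = 55.27°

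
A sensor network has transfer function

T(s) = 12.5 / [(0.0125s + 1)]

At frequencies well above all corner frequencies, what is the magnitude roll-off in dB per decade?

-20 dB/decade

Each pole contributes −20 dB/decade at high frequency; each zero contributes +20 dB/decade.
Net: 0 zero(s) − 1 pole(s) → -20 dB/decade.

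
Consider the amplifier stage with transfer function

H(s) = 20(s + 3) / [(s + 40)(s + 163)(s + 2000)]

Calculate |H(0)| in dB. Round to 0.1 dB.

H(0) = 20·3 / (40·163·2000) ≈ 4.6012e-06
20 log₁₀(4.6012e-06) ≈ -106.74 dB

-106.7 dB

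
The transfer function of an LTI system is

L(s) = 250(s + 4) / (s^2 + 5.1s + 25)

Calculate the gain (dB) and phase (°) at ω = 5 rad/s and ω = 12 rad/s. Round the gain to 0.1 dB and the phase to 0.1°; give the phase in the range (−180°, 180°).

At s = jω = j5:
zero (s+4): 4 + j5 → |·| = √(4²+5²) = √41 ≈ 6.4031, ∠ = arctan(5/4) ≈ 51.34°
quadratic: (j5)² + 5.1·j5 + 25 = 0 + j25.5 → |·| ≈ 25.5, ∠ ≈ 90.00°
|L| = 250 · 6.4031 / 25.5 ≈ 62.775
Gain = 20 log₁₀(62.775) ≈ 35.96 dB
∠L = 51.34° − 90.00° = -38.66°

At s = jω = j12:
zero (s+4): 4 + j12 → |·| = √(4²+12²) = √160 ≈ 12.649, ∠ = arctan(12/4) ≈ 71.57°
quadratic: (j12)² + 5.1·j12 + 25 = -119 + j61.2 → |·| ≈ 133.81, ∠ ≈ 152.78°
|L| = 250 · 12.649 / 133.81 ≈ 23.632
Gain = 20 log₁₀(23.632) ≈ 27.47 dB
∠L = 71.57° − 152.78° = -81.21°

ω = 5: 36.0 dB, -38.7°; ω = 12: 27.5 dB, -81.2°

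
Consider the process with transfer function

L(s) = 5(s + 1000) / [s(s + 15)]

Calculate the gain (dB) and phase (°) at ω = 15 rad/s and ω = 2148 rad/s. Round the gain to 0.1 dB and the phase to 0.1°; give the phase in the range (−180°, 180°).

ω = 15: 23.9 dB, -134.1°; ω = 2148: -51.8 dB, -114.6°

At s = jω = j15:
zero (s+1000): 1000 + j15 → |·| = √(1000²+15²) = √1000225 ≈ 1000.1, ∠ = arctan(15/1000) ≈ 0.86°
pole (s+15): 15 + j15 → |·| = √(15²+15²) = √450 ≈ 21.213, ∠ = arctan(15/15) ≈ 45.00°
pole at origin: |s| = 15, ∠ = 90.00° (in denominator)
|L| = 5 · 1000.1 / 318.19 ≈ 15.715
Gain = 20 log₁₀(15.715) ≈ 23.93 dB
∠L = 0.86° − 135.00° = -134.14°

At s = jω = j2148:
zero (s+1000): 1000 + j2148 → |·| = √(1000²+2148²) = √5613904 ≈ 2369.4, ∠ = arctan(2148/1000) ≈ 65.04°
pole (s+15): 15 + j2148 → |·| = √(15²+2148²) = √4614129 ≈ 2148.1, ∠ = arctan(2148/15) ≈ 89.60°
pole at origin: |s| = 2148, ∠ = 90.00° (in denominator)
|L| = 5 · 2369.4 / 4.6141e+06 ≈ 0.0025676
Gain = 20 log₁₀(0.0025676) ≈ -51.81 dB
∠L = 65.04° − 179.60° = -114.56°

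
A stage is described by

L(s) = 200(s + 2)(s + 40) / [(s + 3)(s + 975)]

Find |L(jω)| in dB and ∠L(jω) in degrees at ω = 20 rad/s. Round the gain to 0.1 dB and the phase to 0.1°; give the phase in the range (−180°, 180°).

At s = jω = j20:
zero (s+2): 2 + j20 → |·| = √(2²+20²) = √404 ≈ 20.1, ∠ = arctan(20/2) ≈ 84.29°
zero (s+40): 40 + j20 → |·| = √(40²+20²) = √2000 ≈ 44.721, ∠ = arctan(20/40) ≈ 26.57°
pole (s+3): 3 + j20 → |·| = √(3²+20²) = √409 ≈ 20.224, ∠ = arctan(20/3) ≈ 81.47°
pole (s+975): 975 + j20 → |·| = √(975²+20²) = √951025 ≈ 975.21, ∠ = arctan(20/975) ≈ 1.18°
|L| = 200 · 898.89 / 19723 ≈ 9.1151
Gain = 20 log₁₀(9.1151) ≈ 19.20 dB
∠L = 110.86° − 82.65° = 28.21°

19.2 dB, 28.2°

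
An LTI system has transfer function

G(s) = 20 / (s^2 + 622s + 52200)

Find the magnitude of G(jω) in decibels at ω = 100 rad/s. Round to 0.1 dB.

Substitute s = j100:
Numerator: 20 = 20 + j0
Denominator: (j100)^2 + 622(j100) + 52200 = 42200 + j62200
|N| = √(20² + 0²) ≈ 20, ∠N ≈ 0.00°
|D| = √(42200² + 62200²) ≈ 75164, ∠D ≈ 55.84°
|G| = 20 / 75164 ≈ 0.00026608
Gain = 20 log₁₀(0.00026608) ≈ -71.50 dB

-71.5 dB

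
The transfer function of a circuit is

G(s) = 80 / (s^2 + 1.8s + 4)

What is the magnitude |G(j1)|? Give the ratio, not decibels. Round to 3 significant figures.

At s = jω = j1:
quadratic: (j1)² + 1.8·j1 + 4 = 3 + j1.8 → |·| ≈ 3.4986, ∠ ≈ 30.96°
|G| = 80 / 3.4986 ≈ 22.866

22.9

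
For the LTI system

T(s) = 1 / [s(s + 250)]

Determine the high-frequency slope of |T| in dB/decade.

-40 dB/decade

Each pole contributes −20 dB/decade at high frequency; each zero contributes +20 dB/decade.
Net: 0 zero(s) − 2 pole(s) → -40 dB/decade.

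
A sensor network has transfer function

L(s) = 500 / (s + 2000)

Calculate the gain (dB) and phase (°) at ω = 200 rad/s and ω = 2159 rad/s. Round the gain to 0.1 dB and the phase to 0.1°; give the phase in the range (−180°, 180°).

ω = 200: -12.1 dB, -5.7°; ω = 2159: -15.4 dB, -47.2°

At s = jω = j200:
pole (s+2000): 2000 + j200 → |·| = √(2000²+200²) = √4040000 ≈ 2010, ∠ = arctan(200/2000) ≈ 5.71°
|L| = 500 / 2010 ≈ 0.24876
Gain = 20 log₁₀(0.24876) ≈ -12.08 dB
∠L = 0.00° − 5.71° = -5.71°

At s = jω = j2159:
pole (s+2000): 2000 + j2159 → |·| = √(2000²+2159²) = √8661281 ≈ 2943, ∠ = arctan(2159/2000) ≈ 47.19°
|L| = 500 / 2943 ≈ 0.16989
Gain = 20 log₁₀(0.16989) ≈ -15.40 dB
∠L = 0.00° − 47.19° = -47.19°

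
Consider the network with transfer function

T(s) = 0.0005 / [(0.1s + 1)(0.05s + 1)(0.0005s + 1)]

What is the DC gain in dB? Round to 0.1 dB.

-66.0 dB

T(0) = 0.0005 · 1 / 1 = 0.0005
20 log₁₀(0.0005) ≈ -66.02 dB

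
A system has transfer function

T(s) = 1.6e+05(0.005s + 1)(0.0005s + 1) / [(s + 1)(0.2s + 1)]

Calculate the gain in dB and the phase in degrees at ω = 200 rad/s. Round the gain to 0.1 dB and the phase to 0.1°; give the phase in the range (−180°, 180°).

29.1 dB, -127.6°

At ω = 200 rad/s:
zero (1 + j200·0.005) = 1 + j1 → |·| ≈ 1.4142, ∠ ≈ 45.00°
zero (1 + j200·0.0005) = 1 + j0.1 → |·| ≈ 1.005, ∠ ≈ 5.71°
pole (1 + j200·1) = 1 + j200 → |·| ≈ 200, ∠ ≈ 89.71°
pole (1 + j200·0.2) = 1 + j40 → |·| ≈ 40.012, ∠ ≈ 88.57°
|T| = 1.6e+05 · 1.4142 · 1.005 / (200 · 40.012) ≈ 28.417
Gain = 20 log₁₀(28.417) ≈ 29.07 dB
∠T = (45.00° + 5.71°) − (89.71° + 88.57°) = -127.57°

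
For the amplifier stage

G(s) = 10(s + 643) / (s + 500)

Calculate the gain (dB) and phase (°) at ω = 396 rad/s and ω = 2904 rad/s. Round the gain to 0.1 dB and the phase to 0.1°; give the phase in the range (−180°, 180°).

ω = 396: 21.5 dB, -6.8°; ω = 2904: 20.1 dB, -2.7°

At s = jω = j396:
zero (s+643): 643 + j396 → |·| = √(643²+396²) = √570265 ≈ 755.16, ∠ = arctan(396/643) ≈ 31.63°
pole (s+500): 500 + j396 → |·| = √(500²+396²) = √406816 ≈ 637.82, ∠ = arctan(396/500) ≈ 38.38°
|G| = 10 · 755.16 / 637.82 ≈ 11.84
Gain = 20 log₁₀(11.84) ≈ 21.47 dB
∠G = 31.63° − 38.38° = -6.75°

At s = jω = j2904:
zero (s+643): 643 + j2904 → |·| = √(643²+2904²) = √8846665 ≈ 2974.3, ∠ = arctan(2904/643) ≈ 77.52°
pole (s+500): 500 + j2904 → |·| = √(500²+2904²) = √8683216 ≈ 2946.7, ∠ = arctan(2904/500) ≈ 80.23°
|G| = 10 · 2974.3 / 2946.7 ≈ 10.094
Gain = 20 log₁₀(10.094) ≈ 20.08 dB
∠G = 77.52° − 80.23° = -2.71°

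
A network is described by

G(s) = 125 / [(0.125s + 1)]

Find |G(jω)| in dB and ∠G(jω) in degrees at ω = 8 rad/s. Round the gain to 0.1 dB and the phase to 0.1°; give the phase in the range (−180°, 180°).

At ω = 8 rad/s:
pole (1 + j8·0.125) = 1 + j1 → |·| ≈ 1.4142, ∠ ≈ 45.00°
|G| = 125 · 1 / (1.4142) ≈ 88.389
Gain = 20 log₁₀(88.389) ≈ 38.93 dB
∠G = (0°) − (45.00°) = -45.00°

38.9 dB, -45.0°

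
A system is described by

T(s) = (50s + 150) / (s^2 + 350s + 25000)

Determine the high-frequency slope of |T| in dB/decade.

Each pole contributes −20 dB/decade at high frequency; each zero contributes +20 dB/decade.
Net: 1 zero(s) − 2 pole(s) → -20 dB/decade.

-20 dB/decade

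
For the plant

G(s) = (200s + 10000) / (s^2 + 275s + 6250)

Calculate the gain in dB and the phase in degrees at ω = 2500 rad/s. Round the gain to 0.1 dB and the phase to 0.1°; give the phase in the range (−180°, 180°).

Substitute s = j2500:
Numerator: 200(j2500) + 10000 = 10000 + j500000
Denominator: (j2500)^2 + 275(j2500) + 6250 = -6243750 + j687500
|N| = √(10000² + 500000²) ≈ 5.001e+05, ∠N ≈ 88.85°
|D| = √(6243750² + 687500²) ≈ 6.2815e+06, ∠D ≈ 173.72°
|G| = 5.001e+05 / 6.2815e+06 ≈ 0.079615
Gain = 20 log₁₀(0.079615) ≈ -21.98 dB
∠G = 88.85° − 173.72° = -84.87°

-22.0 dB, -84.9°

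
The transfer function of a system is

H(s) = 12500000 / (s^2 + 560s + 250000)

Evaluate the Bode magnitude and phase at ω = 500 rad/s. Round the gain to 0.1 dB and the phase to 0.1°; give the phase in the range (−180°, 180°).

At s = jω = j500:
quadratic: (j500)² + 560·j500 + 250000 = 0 + j280000 → |·| ≈ 2.8e+05, ∠ ≈ 90.00°
|H| = 12500000 / 2.8e+05 ≈ 44.643
Gain = 20 log₁₀(44.643) ≈ 33.00 dB
∠H = 0.00° − 90.00° = -90.00°

33.0 dB, -90.0°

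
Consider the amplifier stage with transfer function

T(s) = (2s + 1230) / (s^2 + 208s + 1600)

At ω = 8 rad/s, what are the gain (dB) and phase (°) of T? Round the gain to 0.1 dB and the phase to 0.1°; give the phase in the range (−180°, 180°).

-5.3 dB, -46.5°

Substitute s = j8:
Numerator: 2(j8) + 1230 = 1230 + j16
Denominator: (j8)^2 + 208(j8) + 1600 = 1536 + j1664
|N| = √(1230² + 16²) ≈ 1230.1, ∠N ≈ 0.75°
|D| = √(1536² + 1664²) ≈ 2264.6, ∠D ≈ 47.29°
|T| = 1230.1 / 2264.6 ≈ 0.54319
Gain = 20 log₁₀(0.54319) ≈ -5.30 dB
∠T = 0.75° − 47.29° = -46.54°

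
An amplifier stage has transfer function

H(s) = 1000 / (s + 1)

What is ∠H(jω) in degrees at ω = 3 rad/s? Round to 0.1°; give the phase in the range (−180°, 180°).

-71.6°

Substitute s = j3:
Numerator: 1000 = 1000 + j0
Denominator: (j3) + 1 = 1 + j3
|N| = √(1000² + 0²) ≈ 1000, ∠N ≈ 0.00°
|D| = √(1² + 3²) ≈ 3.1623, ∠D ≈ 71.57°
∠H = 0.00° − 71.57° = -71.57°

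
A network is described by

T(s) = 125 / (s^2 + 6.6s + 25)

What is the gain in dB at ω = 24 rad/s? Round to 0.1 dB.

-13.2 dB

At s = jω = j24:
quadratic: (j24)² + 6.6·j24 + 25 = -551 + j158.4 → |·| ≈ 573.32, ∠ ≈ 163.96°
|T| = 125 / 573.32 ≈ 0.21803
Gain = 20 log₁₀(0.21803) ≈ -13.23 dB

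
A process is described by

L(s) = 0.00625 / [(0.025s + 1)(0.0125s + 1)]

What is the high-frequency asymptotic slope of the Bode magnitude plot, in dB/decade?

-40 dB/decade

Each pole contributes −20 dB/decade at high frequency; each zero contributes +20 dB/decade.
Net: 0 zero(s) − 2 pole(s) → -40 dB/decade.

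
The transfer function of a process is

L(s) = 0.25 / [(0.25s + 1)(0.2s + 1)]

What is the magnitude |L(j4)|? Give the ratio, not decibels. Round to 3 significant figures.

At ω = 4 rad/s:
pole (1 + j4·0.25) = 1 + j1 → |·| ≈ 1.4142, ∠ ≈ 45.00°
pole (1 + j4·0.2) = 1 + j0.8 → |·| ≈ 1.2806, ∠ ≈ 38.66°
|L| = 0.25 · 1 / (1.4142 · 1.2806) ≈ 0.13804

0.138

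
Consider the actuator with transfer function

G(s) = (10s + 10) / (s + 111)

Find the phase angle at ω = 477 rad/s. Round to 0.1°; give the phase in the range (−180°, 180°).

Substitute s = j477:
Numerator: 10(j477) + 10 = 10 + j4770
Denominator: (j477) + 111 = 111 + j477
|N| = √(10² + 4770²) ≈ 4770, ∠N ≈ 89.88°
|D| = √(111² + 477²) ≈ 489.74, ∠D ≈ 76.90°
∠G = 89.88° − 76.90° = 12.98°

13.0°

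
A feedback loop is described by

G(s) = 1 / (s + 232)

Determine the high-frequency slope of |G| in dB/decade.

Each pole contributes −20 dB/decade at high frequency; each zero contributes +20 dB/decade.
Net: 0 zero(s) − 1 pole(s) → -20 dB/decade.

-20 dB/decade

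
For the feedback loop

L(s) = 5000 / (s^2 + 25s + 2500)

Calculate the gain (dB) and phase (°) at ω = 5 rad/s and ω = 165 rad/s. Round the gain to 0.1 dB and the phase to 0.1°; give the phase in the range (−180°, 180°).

ω = 5: 6.1 dB, -2.9°; ω = 165: -14.0 dB, -170.5°

At s = jω = j5:
quadratic: (j5)² + 25·j5 + 2500 = 2475 + j125 → |·| ≈ 2478.2, ∠ ≈ 2.89°
|L| = 5000 / 2478.2 ≈ 2.0176
Gain = 20 log₁₀(2.0176) ≈ 6.10 dB
∠L = 0.00° − 2.89° = -2.89°

At s = jω = j165:
quadratic: (j165)² + 25·j165 + 2500 = -24725 + j4125 → |·| ≈ 25067, ∠ ≈ 170.53°
|L| = 5000 / 25067 ≈ 0.19947
Gain = 20 log₁₀(0.19947) ≈ -14.00 dB
∠L = 0.00° − 170.53° = -170.53°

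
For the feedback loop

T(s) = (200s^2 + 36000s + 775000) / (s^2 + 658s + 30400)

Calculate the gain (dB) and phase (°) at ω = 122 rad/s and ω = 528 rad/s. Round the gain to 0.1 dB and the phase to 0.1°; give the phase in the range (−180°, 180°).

ω = 122: 35.6 dB, 37.6°; ω = 528: 42.7 dB, 35.4°

Substitute s = j122:
Numerator: 200(j122)^2 + 36000(j122) + 775000 = -2201800 + j4392000
Denominator: (j122)^2 + 658(j122) + 30400 = 15516 + j80276
|N| = √(2201800² + 4392000²) ≈ 4.913e+06, ∠N ≈ 116.63°
|D| = √(15516² + 80276²) ≈ 81762, ∠D ≈ 79.06°
|T| = 4.913e+06 / 81762 ≈ 60.089
Gain = 20 log₁₀(60.089) ≈ 35.58 dB
∠T = 116.63° − 79.06° = 37.57°

Substitute s = j528:
Numerator: 200(j528)^2 + 36000(j528) + 775000 = -54981800 + j19008000
Denominator: (j528)^2 + 658(j528) + 30400 = -248384 + j347424
|N| = √(54981800² + 19008000²) ≈ 5.8175e+07, ∠N ≈ 160.93°
|D| = √(248384² + 347424²) ≈ 4.2708e+05, ∠D ≈ 125.56°
|T| = 5.8175e+07 / 4.2708e+05 ≈ 136.22
Gain = 20 log₁₀(136.22) ≈ 42.68 dB
∠T = 160.93° − 125.56° = 35.37°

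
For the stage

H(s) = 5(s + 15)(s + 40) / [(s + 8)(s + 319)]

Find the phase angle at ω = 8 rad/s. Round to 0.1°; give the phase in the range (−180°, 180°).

At s = jω = j8:
zero (s+15): 15 + j8 → |·| = √(15²+8²) = √289 ≈ 17, ∠ = arctan(8/15) ≈ 28.07°
zero (s+40): 40 + j8 → |·| = √(40²+8²) = √1664 ≈ 40.792, ∠ = arctan(8/40) ≈ 11.31°
pole (s+8): 8 + j8 → |·| = √(8²+8²) = √128 ≈ 11.314, ∠ = arctan(8/8) ≈ 45.00°
pole (s+319): 319 + j8 → |·| = √(319²+8²) = √101825 ≈ 319.1, ∠ = arctan(8/319) ≈ 1.44°
∠H = 39.38° − 46.44° = -7.06°

-7.1°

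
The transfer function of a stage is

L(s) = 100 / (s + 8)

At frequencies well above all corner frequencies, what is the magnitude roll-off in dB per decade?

-20 dB/decade

Each pole contributes −20 dB/decade at high frequency; each zero contributes +20 dB/decade.
Net: 0 zero(s) − 1 pole(s) → -20 dB/decade.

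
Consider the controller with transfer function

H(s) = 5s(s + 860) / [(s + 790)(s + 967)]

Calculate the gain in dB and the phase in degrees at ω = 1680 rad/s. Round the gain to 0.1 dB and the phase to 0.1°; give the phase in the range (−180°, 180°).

At s = jω = j1680:
zero (s+860): 860 + j1680 → |·| = √(860²+1680²) = √3562000 ≈ 1887.3, ∠ = arctan(1680/860) ≈ 62.89°
zero at origin: s = j1680 → |·| = 1680, ∠ = 90.00°
pole (s+790): 790 + j1680 → |·| = √(790²+1680²) = √3446500 ≈ 1856.5, ∠ = arctan(1680/790) ≈ 64.82°
pole (s+967): 967 + j1680 → |·| = √(967²+1680²) = √3757489 ≈ 1938.4, ∠ = arctan(1680/967) ≈ 60.08°
|H| = 5 · 3.1707e+06 / 3.5986e+06 ≈ 4.4055
Gain = 20 log₁₀(4.4055) ≈ 12.88 dB
∠H = 152.89° − 124.90° = 27.99°

12.9 dB, 28.0°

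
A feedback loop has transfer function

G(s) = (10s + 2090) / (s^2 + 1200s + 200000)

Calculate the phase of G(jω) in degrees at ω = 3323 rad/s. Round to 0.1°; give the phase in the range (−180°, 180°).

-73.4°

Substitute s = j3323:
Numerator: 10(j3323) + 2090 = 2090 + j33230
Denominator: (j3323)^2 + 1200(j3323) + 200000 = -10842329 + j3987600
|N| = √(2090² + 33230²) ≈ 33296, ∠N ≈ 86.40°
|D| = √(10842329² + 3987600²) ≈ 1.1552e+07, ∠D ≈ 159.81°
∠G = 86.40° − 159.81° = -73.41°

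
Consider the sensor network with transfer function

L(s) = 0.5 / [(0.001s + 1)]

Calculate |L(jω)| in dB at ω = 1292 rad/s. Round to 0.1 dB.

At ω = 1292 rad/s:
pole (1 + j1292·0.001) = 1 + j1.292 → |·| ≈ 1.6338, ∠ ≈ 52.26°
|L| = 0.5 · 1 / (1.6338) ≈ 0.30604
Gain = 20 log₁₀(0.30604) ≈ -10.28 dB

-10.3 dB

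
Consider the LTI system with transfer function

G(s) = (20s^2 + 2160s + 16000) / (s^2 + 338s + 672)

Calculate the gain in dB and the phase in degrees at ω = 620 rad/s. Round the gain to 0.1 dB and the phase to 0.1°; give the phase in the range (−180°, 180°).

Substitute s = j620:
Numerator: 20(j620)^2 + 2160(j620) + 16000 = -7672000 + j1339200
Denominator: (j620)^2 + 338(j620) + 672 = -383728 + j209560
|N| = √(7672000² + 1339200²) ≈ 7.788e+06, ∠N ≈ 170.10°
|D| = √(383728² + 209560²) ≈ 4.3722e+05, ∠D ≈ 151.36°
|G| = 7.788e+06 / 4.3722e+05 ≈ 17.813
Gain = 20 log₁₀(17.813) ≈ 25.01 dB
∠G = 170.10° − 151.36° = 18.74°

25.0 dB, 18.7°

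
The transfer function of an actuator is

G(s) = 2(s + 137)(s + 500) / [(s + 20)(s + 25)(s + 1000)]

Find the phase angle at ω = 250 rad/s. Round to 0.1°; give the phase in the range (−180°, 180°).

-95.9°

At s = jω = j250:
zero (s+137): 137 + j250 → |·| = √(137²+250²) = √81269 ≈ 285.08, ∠ = arctan(250/137) ≈ 61.28°
zero (s+500): 500 + j250 → |·| = √(500²+250²) = √312500 ≈ 559.02, ∠ = arctan(250/500) ≈ 26.57°
pole (s+20): 20 + j250 → |·| = √(20²+250²) = √62900 ≈ 250.8, ∠ = arctan(250/20) ≈ 85.43°
pole (s+25): 25 + j250 → |·| = √(25²+250²) = √63125 ≈ 251.25, ∠ = arctan(250/25) ≈ 84.29°
pole (s+1000): 1000 + j250 → |·| = √(1000²+250²) = √1062500 ≈ 1030.8, ∠ = arctan(250/1000) ≈ 14.04°
∠G = 87.85° − 183.76° = -95.91°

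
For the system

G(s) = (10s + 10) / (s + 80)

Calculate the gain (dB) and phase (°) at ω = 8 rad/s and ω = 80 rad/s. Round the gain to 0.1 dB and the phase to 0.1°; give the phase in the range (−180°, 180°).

ω = 8: 0.0 dB, 77.2°; ω = 80: 17.0 dB, 44.3°

Substitute s = j8:
Numerator: 10(j8) + 10 = 10 + j80
Denominator: (j8) + 80 = 80 + j8
|N| = √(10² + 80²) ≈ 80.623, ∠N ≈ 82.87°
|D| = √(80² + 8²) ≈ 80.399, ∠D ≈ 5.71°
|G| = 80.623 / 80.399 ≈ 1.0028
Gain = 20 log₁₀(1.0028) ≈ 0.02 dB
∠G = 82.87° − 5.71° = 77.16°

Substitute s = j80:
Numerator: 10(j80) + 10 = 10 + j800
Denominator: (j80) + 80 = 80 + j80
|N| = √(10² + 800²) ≈ 800.06, ∠N ≈ 89.28°
|D| = √(80² + 80²) ≈ 113.14, ∠D ≈ 45.00°
|G| = 800.06 / 113.14 ≈ 7.0714
Gain = 20 log₁₀(7.0714) ≈ 16.99 dB
∠G = 89.28° − 45.00° = 44.28°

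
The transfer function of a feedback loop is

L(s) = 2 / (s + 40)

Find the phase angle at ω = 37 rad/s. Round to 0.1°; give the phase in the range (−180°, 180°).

-42.8°

Substitute s = j37:
Numerator: 2 = 2 + j0
Denominator: (j37) + 40 = 40 + j37
|N| = √(2² + 0²) ≈ 2, ∠N ≈ 0.00°
|D| = √(40² + 37²) ≈ 54.489, ∠D ≈ 42.77°
∠L = 0.00° − 42.77° = -42.77°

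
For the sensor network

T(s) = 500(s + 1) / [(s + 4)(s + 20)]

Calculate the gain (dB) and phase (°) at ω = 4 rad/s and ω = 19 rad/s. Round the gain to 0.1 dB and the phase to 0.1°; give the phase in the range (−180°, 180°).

ω = 4: 25.0 dB, 19.7°; ω = 19: 25.0 dB, -34.7°

At s = jω = j4:
zero (s+1): 1 + j4 → |·| = √(1²+4²) = √17 ≈ 4.1231, ∠ = arctan(4/1) ≈ 75.96°
pole (s+4): 4 + j4 → |·| = √(4²+4²) = √32 ≈ 5.6569, ∠ = arctan(4/4) ≈ 45.00°
pole (s+20): 20 + j4 → |·| = √(20²+4²) = √416 ≈ 20.396, ∠ = arctan(4/20) ≈ 11.31°
|T| = 500 · 4.1231 / 115.38 ≈ 17.867
Gain = 20 log₁₀(17.867) ≈ 25.04 dB
∠T = 75.96° − 56.31° = 19.65°

At s = jω = j19:
zero (s+1): 1 + j19 → |·| = √(1²+19²) = √362 ≈ 19.026, ∠ = arctan(19/1) ≈ 86.99°
pole (s+4): 4 + j19 → |·| = √(4²+19²) = √377 ≈ 19.416, ∠ = arctan(19/4) ≈ 78.11°
pole (s+20): 20 + j19 → |·| = √(20²+19²) = √761 ≈ 27.586, ∠ = arctan(19/20) ≈ 43.53°
|T| = 500 · 19.026 / 535.61 ≈ 17.761
Gain = 20 log₁₀(17.761) ≈ 24.99 dB
∠T = 86.99° − 121.64° = -34.65°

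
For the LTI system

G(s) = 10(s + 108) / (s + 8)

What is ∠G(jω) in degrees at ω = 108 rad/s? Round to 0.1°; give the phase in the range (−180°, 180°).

-40.8°

At s = jω = j108:
zero (s+108): 108 + j108 → |·| = √(108²+108²) = √23328 ≈ 152.74, ∠ = arctan(108/108) ≈ 45.00°
pole (s+8): 8 + j108 → |·| = √(8²+108²) = √11728 ≈ 108.3, ∠ = arctan(108/8) ≈ 85.76°
∠G = 45.00° − 85.76° = -40.76°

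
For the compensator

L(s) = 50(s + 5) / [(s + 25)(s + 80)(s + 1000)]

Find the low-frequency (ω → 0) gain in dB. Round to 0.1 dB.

-78.1 dB

L(0) = 50·5 / (25·80·1000) = 0.000125
20 log₁₀(0.000125) ≈ -78.06 dB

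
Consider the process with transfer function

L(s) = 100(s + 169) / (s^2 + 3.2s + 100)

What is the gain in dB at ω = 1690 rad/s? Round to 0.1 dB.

-24.5 dB

At s = jω = j1690:
zero (s+169): 169 + j1690 → |·| = √(169²+1690²) = √2884661 ≈ 1698.4, ∠ = arctan(1690/169) ≈ 84.29°
quadratic: (j1690)² + 3.2·j1690 + 100 = -2856000 + j5408 → |·| ≈ 2.856e+06, ∠ ≈ 179.89°
|L| = 100 · 1698.4 / 2.856e+06 ≈ 0.059468
Gain = 20 log₁₀(0.059468) ≈ -24.51 dB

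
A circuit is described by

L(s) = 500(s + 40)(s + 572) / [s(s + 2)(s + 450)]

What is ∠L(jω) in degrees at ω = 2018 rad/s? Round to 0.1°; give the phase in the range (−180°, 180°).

-94.3°

At s = jω = j2018:
zero (s+40): 40 + j2018 → |·| = √(40²+2018²) = √4073924 ≈ 2018.4, ∠ = arctan(2018/40) ≈ 88.86°
zero (s+572): 572 + j2018 → |·| = √(572²+2018²) = √4399508 ≈ 2097.5, ∠ = arctan(2018/572) ≈ 74.17°
pole (s+2): 2 + j2018 → |·| = √(2²+2018²) = √4072328 ≈ 2018, ∠ = arctan(2018/2) ≈ 89.94°
pole (s+450): 450 + j2018 → |·| = √(450²+2018²) = √4274824 ≈ 2067.6, ∠ = arctan(2018/450) ≈ 77.43°
pole at origin: |s| = 2018, ∠ = 90.00° (in denominator)
∠L = 163.03° − 257.37° = -94.34°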